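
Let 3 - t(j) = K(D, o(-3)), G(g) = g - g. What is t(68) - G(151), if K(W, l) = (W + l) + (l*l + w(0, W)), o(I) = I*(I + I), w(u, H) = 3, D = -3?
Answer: -339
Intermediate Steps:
G(g) = 0
o(I) = 2*I² (o(I) = I*(2*I) = 2*I²)
K(W, l) = 3 + W + l + l² (K(W, l) = (W + l) + (l*l + 3) = (W + l) + (l² + 3) = (W + l) + (3 + l²) = 3 + W + l + l²)
t(j) = -339 (t(j) = 3 - (3 - 3 + 2*(-3)² + (2*(-3)²)²) = 3 - (3 - 3 + 2*9 + (2*9)²) = 3 - (3 - 3 + 18 + 18²) = 3 - (3 - 3 + 18 + 324) = 3 - 1*342 = 3 - 342 = -339)
t(68) - G(151) = -339 - 1*0 = -339 + 0 = -339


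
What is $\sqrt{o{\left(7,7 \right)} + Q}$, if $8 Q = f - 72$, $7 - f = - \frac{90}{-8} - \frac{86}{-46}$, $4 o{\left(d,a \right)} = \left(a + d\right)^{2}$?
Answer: $\frac{\sqrt{1328342}}{184} \approx 6.2638$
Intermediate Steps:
$o{\left(d,a \right)} = \frac{\left(a + d\right)^{2}}{4}$
$f = - \frac{563}{92}$ ($f = 7 - \left(- \frac{90}{-8} - \frac{86}{-46}\right) = 7 - \left(\left(-90\right) \left(- \frac{1}{8}\right) - - \frac{43}{23}\right) = 7 - \left(\frac{45}{4} + \frac{43}{23}\right) = 7 - \frac{1207}{92} = - \frac{563}{92} \approx -6.1196$)
$Q = - \frac{7187}{736}$ ($Q = \frac{- \frac{563}{92} - 72}{8} = \frac{1}{8} \left(- \frac{7187}{92}\right) = - \frac{7187}{736} \approx -9.7649$)
$\sqrt{o{\left(7,7 \right)} + Q} = \sqrt{\frac{\left(7 + 7\right)^{2}}{4} - \frac{7187}{736}} = \sqrt{\frac{14^{2}}{4} - \frac{7187}{736}} = \sqrt{\frac{1}{4} \cdot 196 - \frac{7187}{736}} = \sqrt{49 - \frac{7187}{736}} = \sqrt{\frac{28877}{736}} = \frac{\sqrt{1328342}}{184}$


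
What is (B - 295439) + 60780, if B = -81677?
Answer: -316336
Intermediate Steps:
(B - 295439) + 60780 = (-81677 - 295439) + 60780 = -377116 + 60780 = -316336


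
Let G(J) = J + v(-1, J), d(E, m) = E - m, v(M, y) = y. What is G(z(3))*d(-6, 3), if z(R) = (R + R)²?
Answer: -648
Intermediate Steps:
z(R) = 4*R² (z(R) = (2*R)² = 4*R²)
G(J) = 2*J (G(J) = J + J = 2*J)
G(z(3))*d(-6, 3) = (2*(4*3²))*(-6 - 1*3) = (2*(4*9))*(-6 - 3) = (2*36)*(-9) = 72*(-9) = -648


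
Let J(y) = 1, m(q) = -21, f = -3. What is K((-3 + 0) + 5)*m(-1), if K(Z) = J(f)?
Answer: -21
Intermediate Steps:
K(Z) = 1
K((-3 + 0) + 5)*m(-1) = 1*(-21) = -21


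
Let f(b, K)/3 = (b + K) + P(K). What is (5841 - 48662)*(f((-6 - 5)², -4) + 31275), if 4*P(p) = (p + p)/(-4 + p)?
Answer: -5417156247/4 ≈ -1.3543e+9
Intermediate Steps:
P(p) = p/(2*(-4 + p)) (P(p) = ((p + p)/(-4 + p))/4 = ((2*p)/(-4 + p))/4 = (2*p/(-4 + p))/4 = p/(2*(-4 + p)))
f(b, K) = 3*K + 3*b + 3*K/(2*(-4 + K)) (f(b, K) = 3*((b + K) + K/(2*(-4 + K))) = 3*((K + b) + K/(2*(-4 + K))) = 3*(K + b + K/(2*(-4 + K))) = 3*K + 3*b + 3*K/(2*(-4 + K)))
(5841 - 48662)*(f((-6 - 5)², -4) + 31275) = (5841 - 48662)*(3*(-4 + 2*(-4 - 4)*(-4 + (-6 - 5)²))/(2*(-4 - 4)) + 31275) = -42821*((3/2)*(-4 + 2*(-8)*(-4 + (-11)²))/(-8) + 31275) = -42821*((3/2)*(-⅛)*(-4 + 2*(-8)*(-4 + 121)) + 31275) = -42821*((3/2)*(-⅛)*(-4 + 2*(-8)*117) + 31275) = -42821*((3/2)*(-⅛)*(-4 - 1872) + 31275) = -42821*((3/2)*(-⅛)*(-1876) + 31275) = -42821*(1407/4 + 31275) = -42821*126507/4 = -5417156247/4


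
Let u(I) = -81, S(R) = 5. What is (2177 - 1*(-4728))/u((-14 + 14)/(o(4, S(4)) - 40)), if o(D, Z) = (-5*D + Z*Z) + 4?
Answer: -6905/81 ≈ -85.247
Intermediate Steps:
o(D, Z) = 4 + Z**2 - 5*D (o(D, Z) = (-5*D + Z**2) + 4 = (Z**2 - 5*D) + 4 = 4 + Z**2 - 5*D)
(2177 - 1*(-4728))/u((-14 + 14)/(o(4, S(4)) - 40)) = (2177 - 1*(-4728))/(-81) = (2177 + 4728)*(-1/81) = 6905*(-1/81) = -6905/81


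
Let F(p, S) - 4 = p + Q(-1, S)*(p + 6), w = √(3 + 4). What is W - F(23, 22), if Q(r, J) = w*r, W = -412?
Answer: -439 + 29*√7 ≈ -362.27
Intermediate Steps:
w = √7 ≈ 2.6458
Q(r, J) = r*√7 (Q(r, J) = √7*r = r*√7)
F(p, S) = 4 + p - √7*(6 + p) (F(p, S) = 4 + (p + (-√7)*(p + 6)) = 4 + (p + (-√7)*(6 + p)) = 4 + (p - √7*(6 + p)) = 4 + p - √7*(6 + p))
W - F(23, 22) = -412 - (4 + 23 - 6*√7 - 1*23*√7) = -412 - (4 + 23 - 6*√7 - 23*√7) = -412 - (27 - 29*√7) = -412 + (-27 + 29*√7) = -439 + 29*√7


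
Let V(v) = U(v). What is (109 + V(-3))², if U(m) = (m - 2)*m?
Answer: 15376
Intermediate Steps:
U(m) = m*(-2 + m) (U(m) = (-2 + m)*m = m*(-2 + m))
V(v) = v*(-2 + v)
(109 + V(-3))² = (109 - 3*(-2 - 3))² = (109 - 3*(-5))² = (109 + 15)² = 124² = 15376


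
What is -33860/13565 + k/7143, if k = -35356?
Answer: -144293224/19378959 ≈ -7.4459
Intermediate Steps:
-33860/13565 + k/7143 = -33860/13565 - 35356/7143 = -33860*1/13565 - 35356*1/7143 = -6772/2713 - 35356/7143 = -144293224/19378959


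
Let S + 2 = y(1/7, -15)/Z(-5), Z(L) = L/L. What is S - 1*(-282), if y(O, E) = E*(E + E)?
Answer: 730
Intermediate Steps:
Z(L) = 1
y(O, E) = 2*E**2 (y(O, E) = E*(2*E) = 2*E**2)
S = 448 (S = -2 + (2*(-15)**2)/1 = -2 + (2*225)*1 = -2 + 450*1 = -2 + 450 = 448)
S - 1*(-282) = 448 - 1*(-282) = 448 + 282 = 730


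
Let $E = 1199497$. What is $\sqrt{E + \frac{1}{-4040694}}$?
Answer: $\frac{\sqrt{2176048557370481822}}{1346898} \approx 1095.2$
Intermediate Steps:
$\sqrt{E + \frac{1}{-4040694}} = \sqrt{1199497 + \frac{1}{-4040694}} = \sqrt{1199497 - \frac{1}{4040694}} = \sqrt{\frac{4846800330917}{4040694}} = \frac{\sqrt{2176048557370481822}}{1346898}$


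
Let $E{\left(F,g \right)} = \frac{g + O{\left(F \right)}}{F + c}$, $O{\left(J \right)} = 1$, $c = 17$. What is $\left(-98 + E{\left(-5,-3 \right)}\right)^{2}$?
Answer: $\frac{346921}{36} \approx 9636.7$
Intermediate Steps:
$E{\left(F,g \right)} = \frac{1 + g}{17 + F}$ ($E{\left(F,g \right)} = \frac{g + 1}{F + 17} = \frac{1 + g}{17 + F}$)
$\left(-98 + E{\left(-5,-3 \right)}\right)^{2} = \left(-98 + \frac{1 - 3}{17 - 5}\right)^{2} = \left(-98 + \frac{1}{12} \left(-2\right)\right)^{2} = \left(-98 - \frac{1}{6}\right)^{2} = \left(- \frac{589}{6}\right)^{2} = \frac{346921}{36}$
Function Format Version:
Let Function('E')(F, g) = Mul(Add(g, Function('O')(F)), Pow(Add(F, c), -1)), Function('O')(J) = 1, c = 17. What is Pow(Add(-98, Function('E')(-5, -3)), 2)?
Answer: Rational(346921, 36) ≈ 9636.7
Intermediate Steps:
Function('E')(F, g) = Mul(Pow(Add(17, F), -1), Add(1, g)) (Function('E')(F, g) = Mul(Add(g, 1), Pow(Add(F, 17), -1)) = Mul(Add(1, g), Pow(Add(17, F), -1)) = Mul(Pow(Add(17, F), -1), Add(1, g)))
Pow(Add(-98, Function('E')(-5, -3)), 2) = Pow(Add(-98, Mul(Pow(Add(17, -5), -1), Add(1, -3))), 2) = Pow(Add(-98, Mul(Pow(12, -1), -2)), 2) = Pow(Add(-98, Mul(Rational(1, 12), -2)), 2) = Pow(Add(-98, Rational(-1, 6)), 2) = Pow(Rational(-589, 6), 2) = Rational(346921, 36)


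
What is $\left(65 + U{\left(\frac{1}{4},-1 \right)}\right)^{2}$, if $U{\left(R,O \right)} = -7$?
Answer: $3364$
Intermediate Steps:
$\left(65 + U{\left(\frac{1}{4},-1 \right)}\right)^{2} = \left(65 - 7\right)^{2} = 58^{2} = 3364$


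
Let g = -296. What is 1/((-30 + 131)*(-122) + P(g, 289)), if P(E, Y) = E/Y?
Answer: -289/3561354 ≈ -8.1149e-5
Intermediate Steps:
1/((-30 + 131)*(-122) + P(g, 289)) = 1/((-30 + 131)*(-122) - 296/289) = 1/(101*(-122) - 296*1/289) = 1/(-12322 - 296/289) = 1/(-3561354/289) = -289/3561354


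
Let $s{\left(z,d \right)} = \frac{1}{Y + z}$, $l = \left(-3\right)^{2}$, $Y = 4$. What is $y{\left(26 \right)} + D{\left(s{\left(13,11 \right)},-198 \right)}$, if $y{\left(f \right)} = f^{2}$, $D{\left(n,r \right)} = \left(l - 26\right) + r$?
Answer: $461$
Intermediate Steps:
$l = 9$
$s{\left(z,d \right)} = \frac{1}{4 + z}$
$D{\left(n,r \right)} = -17 + r$ ($D{\left(n,r \right)} = \left(9 - 26\right) + r = -17 + r$)
$y{\left(26 \right)} + D{\left(s{\left(13,11 \right)},-198 \right)} = 26^{2} - 215 = 676 - 215 = 461$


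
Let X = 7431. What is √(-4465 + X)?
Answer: √2966 ≈ 54.461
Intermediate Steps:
√(-4465 + X) = √(-4465 + 7431) = √2966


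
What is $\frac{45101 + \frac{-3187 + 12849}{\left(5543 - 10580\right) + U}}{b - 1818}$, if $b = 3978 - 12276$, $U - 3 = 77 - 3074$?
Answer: $- \frac{362196469}{81241596} \approx -4.4583$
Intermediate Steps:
$U = -2994$ ($U = 3 + \left(77 - 3074\right) = 3 - 2997 = -2994$)
$b = -8298$ ($b = 3978 - 12276 = -8298$)
$\frac{45101 + \frac{-3187 + 12849}{\left(5543 - 10580\right) + U}}{b - 1818} = \frac{45101 + \frac{-3187 + 12849}{\left(5543 - 10580\right) - 2994}}{-8298 - 1818} = \frac{45101 + \frac{9662}{\left(5543 - 10580\right) - 2994}}{-10116} = \left(45101 + \frac{9662}{-5037 - 2994}\right) \left(- \frac{1}{10116}\right) = \left(45101 + \frac{9662}{-8031}\right) \left(- \frac{1}{10116}\right) = \left(45101 + 9662 \left(- \frac{1}{8031}\right)\right) \left(- \frac{1}{10116}\right) = \left(45101 - \frac{9662}{8031}\right) \left(- \frac{1}{10116}\right) = \frac{362196469}{8031} \left(- \frac{1}{10116}\right) = - \frac{362196469}{81241596}$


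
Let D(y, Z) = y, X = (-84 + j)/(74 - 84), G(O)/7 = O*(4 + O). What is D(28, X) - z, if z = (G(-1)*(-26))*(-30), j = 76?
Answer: 16408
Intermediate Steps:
G(O) = 7*O*(4 + O) (G(O) = 7*(O*(4 + O)) = 7*O*(4 + O))
z = -16380 (z = ((7*(-1)*(4 - 1))*(-26))*(-30) = ((7*(-1)*3)*(-26))*(-30) = -21*(-26)*(-30) = 546*(-30) = -16380)
X = 4/5 (X = (-84 + 76)/(74 - 84) = -8/(-10) = -8*(-1/10) = 4/5 ≈ 0.80000)
D(28, X) - z = 28 - 1*(-16380) = 28 + 16380 = 16408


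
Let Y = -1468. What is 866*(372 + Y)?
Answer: -949136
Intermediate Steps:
866*(372 + Y) = 866*(372 - 1468) = 866*(-1096) = -949136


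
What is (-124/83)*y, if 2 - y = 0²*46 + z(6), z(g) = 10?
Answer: 992/83 ≈ 11.952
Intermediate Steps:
y = -8 (y = 2 - (0²*46 + 10) = 2 - (0*46 + 10) = 2 - (0 + 10) = 2 - 1*10 = 2 - 10 = -8)
(-124/83)*y = -124/83*(-8) = 992/83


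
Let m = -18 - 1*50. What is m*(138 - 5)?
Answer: -9044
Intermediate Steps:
m = -68 (m = -18 - 50 = -68)
m*(138 - 5) = -68*(138 - 5) = -68*133 = -9044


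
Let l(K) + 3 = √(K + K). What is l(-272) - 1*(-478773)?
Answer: 478770 + 4*I*√34 ≈ 4.7877e+5 + 23.324*I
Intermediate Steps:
l(K) = -3 + √2*√K (l(K) = -3 + √(K + K) = -3 + √(2*K) = -3 + √2*√K)
l(-272) - 1*(-478773) = (-3 + √2*√(-272)) - 1*(-478773) = (-3 + √2*(4*I*√17)) + 478773 = (-3 + 4*I*√34) + 478773 = 478770 + 4*I*√34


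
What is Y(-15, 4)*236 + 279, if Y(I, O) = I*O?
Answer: -13881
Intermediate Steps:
Y(-15, 4)*236 + 279 = -15*4*236 + 279 = -60*236 + 279 = -14160 + 279 = -13881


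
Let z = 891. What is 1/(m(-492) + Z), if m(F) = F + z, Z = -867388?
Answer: -1/866989 ≈ -1.1534e-6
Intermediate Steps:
m(F) = 891 + F (m(F) = F + 891 = 891 + F)
1/(m(-492) + Z) = 1/((891 - 492) - 867388) = 1/(399 - 867388) = 1/(-866989) = -1/866989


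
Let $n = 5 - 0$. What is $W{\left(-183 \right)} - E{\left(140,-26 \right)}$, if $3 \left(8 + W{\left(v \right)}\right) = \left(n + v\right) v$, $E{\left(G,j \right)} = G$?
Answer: $10710$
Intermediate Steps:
$n = 5$ ($n = 5 + 0 = 5$)
$W{\left(v \right)} = -8 + \frac{v \left(5 + v\right)}{3}$ ($W{\left(v \right)} = -8 + \frac{\left(5 + v\right) v}{3} = -8 + \frac{v \left(5 + v\right)}{3}$)
$W{\left(-183 \right)} - E{\left(140,-26 \right)} = \left(-8 + \frac{\left(-183\right)^{2}}{3} + \frac{5}{3} \left(-183\right)\right) - 140 = \left(-8 + \frac{1}{3} \cdot 33489 - 305\right) - 140 = \left(-8 + 11163 - 305\right) - 140 = 10850 - 140 = 10710$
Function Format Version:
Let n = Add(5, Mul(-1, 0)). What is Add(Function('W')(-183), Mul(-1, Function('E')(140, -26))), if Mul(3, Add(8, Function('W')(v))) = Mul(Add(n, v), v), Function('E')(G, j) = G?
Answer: 10710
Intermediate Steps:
n = 5 (n = Add(5, 0) = 5)
Function('W')(v) = Add(-8, Mul(Rational(1, 3), v, Add(5, v))) (Function('W')(v) = Add(-8, Mul(Rational(1, 3), Mul(Add(5, v), v))) = Add(-8, Mul(Rational(1, 3), Mul(v, Add(5, v)))) = Add(-8, Mul(Rational(1, 3), v, Add(5, v))))
Add(Function('W')(-183), Mul(-1, Function('E')(140, -26))) = Add(Add(-8, Mul(Rational(1, 3), Pow(-183, 2)), Mul(Rational(5, 3), -183)), Mul(-1, 140)) = Add(Add(-8, Mul(Rational(1, 3), 33489), -305), -140) = Add(Add(-8, 11163, -305), -140) = Add(10850, -140) = 10710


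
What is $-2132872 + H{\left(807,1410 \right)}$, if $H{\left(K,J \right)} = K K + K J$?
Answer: $-343753$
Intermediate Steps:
$H{\left(K,J \right)} = K^{2} + J K$
$-2132872 + H{\left(807,1410 \right)} = -2132872 + 807 \left(1410 + 807\right) = -2132872 + 807 \cdot 2217 = -2132872 + 1789119 = -343753$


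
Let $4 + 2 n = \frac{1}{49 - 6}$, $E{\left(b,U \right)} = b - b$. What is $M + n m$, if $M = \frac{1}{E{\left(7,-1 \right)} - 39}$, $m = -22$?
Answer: $\frac{73316}{1677} \approx 43.719$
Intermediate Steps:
$E{\left(b,U \right)} = 0$
$n = - \frac{171}{86}$ ($n = -2 + \frac{1}{2 \left(49 - 6\right)} = -2 + \frac{1}{2 \cdot 43} = -2 + \frac{1}{2} \cdot \frac{1}{43} = -2 + \frac{1}{86} = - \frac{171}{86} \approx -1.9884$)
$M = - \frac{1}{39}$ ($M = \frac{1}{0 - 39} = \frac{1}{-39} = - \frac{1}{39} \approx -0.025641$)
$M + n m = - \frac{1}{39} - - \frac{1881}{43} = - \frac{1}{39} + \frac{1881}{43} = \frac{73316}{1677}$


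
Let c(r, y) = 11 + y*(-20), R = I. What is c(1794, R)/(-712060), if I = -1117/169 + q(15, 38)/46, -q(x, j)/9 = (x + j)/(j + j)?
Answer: -21552991/105175534360 ≈ -0.00020492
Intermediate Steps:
q(x, j) = -9*(j + x)/(2*j) (q(x, j) = -9*(x + j)/(j + j) = -9*(j + x)/(2*j))
I = -3985645/590824 (I = -1117/169 + ((9/2)*(-1*38 - 1*15)/38)/46 = -1117*1/169 + ((9/2)*(1/38)*(-38 - 15))*(1/46) = -1117/169 + ((9/2)*(1/38)*(-53))*(1/46) = -1117/169 - 477/76*1/46 = -1117/169 - 477/3496 = -3985645/590824 ≈ -6.7459)
R = -3985645/590824 ≈ -6.7459
c(r, y) = 11 - 20*y
c(1794, R)/(-712060) = (11 - 20*(-3985645/590824))/(-712060) = (11 + 19928225/147706)*(-1/712060) = (21552991/147706)*(-1/712060) = -21552991/105175534360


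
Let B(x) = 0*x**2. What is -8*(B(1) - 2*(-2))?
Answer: -32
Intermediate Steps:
B(x) = 0
-8*(B(1) - 2*(-2)) = -8*(0 - 2*(-2)) = -8*(0 + 4) = -8*4 = -32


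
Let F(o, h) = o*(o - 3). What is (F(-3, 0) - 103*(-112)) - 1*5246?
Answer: 6308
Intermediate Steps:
F(o, h) = o*(-3 + o)
(F(-3, 0) - 103*(-112)) - 1*5246 = (-3*(-3 - 3) - 103*(-112)) - 1*5246 = (-3*(-6) + 11536) - 5246 = (18 + 11536) - 5246 = 11554 - 5246 = 6308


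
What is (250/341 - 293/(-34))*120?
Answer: 6504780/5797 ≈ 1122.1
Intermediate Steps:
(250/341 - 293/(-34))*120 = (250*(1/341) - 293*(-1/34))*120 = (250/341 + 293/34)*120 = (108413/11594)*120 = 6504780/5797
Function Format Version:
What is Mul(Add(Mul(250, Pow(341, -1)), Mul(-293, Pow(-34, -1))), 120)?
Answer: Rational(6504780, 5797) ≈ 1122.1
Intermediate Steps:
Mul(Add(Mul(250, Pow(341, -1)), Mul(-293, Pow(-34, -1))), 120) = Mul(Add(Mul(250, Rational(1, 341)), Mul(-293, Rational(-1, 34))), 120) = Mul(Add(Rational(250, 341), Rational(293, 34)), 120) = Mul(Rational(108413, 11594), 120) = Rational(6504780, 5797)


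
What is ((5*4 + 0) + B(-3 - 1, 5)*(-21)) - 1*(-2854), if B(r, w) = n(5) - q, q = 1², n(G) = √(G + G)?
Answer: 2895 - 21*√10 ≈ 2828.6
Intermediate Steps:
n(G) = √2*√G (n(G) = √(2*G) = √2*√G)
q = 1
B(r, w) = -1 + √10 (B(r, w) = √2*√5 - 1*1 = √10 - 1 = -1 + √10)
((5*4 + 0) + B(-3 - 1, 5)*(-21)) - 1*(-2854) = ((5*4 + 0) + (-1 + √10)*(-21)) - 1*(-2854) = ((20 + 0) + (21 - 21*√10)) + 2854 = (20 + (21 - 21*√10)) + 2854 = (41 - 21*√10) + 2854 = 2895 - 21*√10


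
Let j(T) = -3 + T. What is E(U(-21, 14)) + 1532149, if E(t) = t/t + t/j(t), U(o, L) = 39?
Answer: 18385813/12 ≈ 1.5322e+6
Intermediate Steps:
E(t) = 1 + t/(-3 + t) (E(t) = t/t + t/(-3 + t) = 1 + t/(-3 + t))
E(U(-21, 14)) + 1532149 = (-3 + 2*39)/(-3 + 39) + 1532149 = (-3 + 78)/36 + 1532149 = (1/36)*75 + 1532149 = 25/12 + 1532149 = 18385813/12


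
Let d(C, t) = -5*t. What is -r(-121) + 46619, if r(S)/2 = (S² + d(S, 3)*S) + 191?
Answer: 13325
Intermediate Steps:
r(S) = 382 - 30*S + 2*S² (r(S) = 2*((S² + (-5*3)*S) + 191) = 2*((S² - 15*S) + 191) = 2*(191 + S² - 15*S) = 382 - 30*S + 2*S²)
-r(-121) + 46619 = -(382 - 30*(-121) + 2*(-121)²) + 46619 = -(382 + 3630 + 2*14641) + 46619 = -(382 + 3630 + 29282) + 46619 = -1*33294 + 46619 = -33294 + 46619 = 13325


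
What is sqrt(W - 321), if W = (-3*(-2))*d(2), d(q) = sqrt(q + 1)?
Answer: sqrt(-321 + 6*sqrt(3)) ≈ 17.624*I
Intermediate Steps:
d(q) = sqrt(1 + q)
W = 6*sqrt(3) (W = (-3*(-2))*sqrt(1 + 2) = 6*sqrt(3) ≈ 10.392)
sqrt(W - 321) = sqrt(6*sqrt(3) - 321) = sqrt(-321 + 6*sqrt(3))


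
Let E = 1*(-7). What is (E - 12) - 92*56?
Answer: -5171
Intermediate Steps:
E = -7
(E - 12) - 92*56 = (-7 - 12) - 92*56 = -19 - 5152 = -5171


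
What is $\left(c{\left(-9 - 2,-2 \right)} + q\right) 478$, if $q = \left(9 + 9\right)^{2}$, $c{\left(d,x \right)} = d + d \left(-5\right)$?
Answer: $175904$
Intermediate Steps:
$c{\left(d,x \right)} = - 4 d$ ($c{\left(d,x \right)} = d - 5 d = - 4 d$)
$q = 324$ ($q = 18^{2} = 324$)
$\left(c{\left(-9 - 2,-2 \right)} + q\right) 478 = \left(- 4 \left(-9 - 2\right) + 324\right) 478 = \left(\left(-4\right) \left(-11\right) + 324\right) 478 = \left(44 + 324\right) 478 = 368 \cdot 478 = 175904$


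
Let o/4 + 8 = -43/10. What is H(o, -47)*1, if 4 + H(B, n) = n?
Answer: -51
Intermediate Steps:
o = -246/5 (o = -32 + 4*(-43/10) = -32 - 86/5 = -246/5 ≈ -49.200)
H(B, n) = -4 + n
H(o, -47)*1 = (-4 - 47)*1 = -51*1 = -51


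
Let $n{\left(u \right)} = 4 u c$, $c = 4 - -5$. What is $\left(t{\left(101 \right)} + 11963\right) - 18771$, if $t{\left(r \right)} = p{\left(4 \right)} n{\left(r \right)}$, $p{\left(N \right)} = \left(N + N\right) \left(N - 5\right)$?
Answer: $-35896$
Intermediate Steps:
$c = 9$ ($c = 4 + 5 = 9$)
$p{\left(N \right)} = 2 N \left(-5 + N\right)$
$n{\left(u \right)} = 36 u$ ($n{\left(u \right)} = 4 u 9 = 36 u$)
$t{\left(r \right)} = - 288 r$ ($t{\left(r \right)} = 2 \cdot 4 \left(-5 + 4\right) 36 r = 2 \cdot 4 \left(-1\right) 36 r = - 8 \cdot 36 r = - 288 r$)
$\left(t{\left(101 \right)} + 11963\right) - 18771 = \left(\left(-288\right) 101 + 11963\right) - 18771 = \left(-29088 + 11963\right) - 18771 = -17125 - 18771 = -35896$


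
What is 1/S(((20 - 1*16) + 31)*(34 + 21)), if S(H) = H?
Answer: 1/1925 ≈ 0.00051948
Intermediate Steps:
1/S(((20 - 1*16) + 31)*(34 + 21)) = 1/(((20 - 1*16) + 31)*(34 + 21)) = 1/(((20 - 16) + 31)*55) = 1/((4 + 31)*55) = 1/(35*55) = 1/1925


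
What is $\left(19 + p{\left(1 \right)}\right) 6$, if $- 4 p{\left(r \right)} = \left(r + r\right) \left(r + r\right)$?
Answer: $108$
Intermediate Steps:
$p{\left(r \right)} = - r^{2}$ ($p{\left(r \right)} = - \frac{\left(r + r\right) \left(r + r\right)}{4} = - \frac{2 r 2 r}{4} = - \frac{4 r^{2}}{4} = - r^{2}$)
$\left(19 + p{\left(1 \right)}\right) 6 = \left(19 - 1^{2}\right) 6 = \left(19 - 1\right) 6 = 18 \cdot 6 = 108$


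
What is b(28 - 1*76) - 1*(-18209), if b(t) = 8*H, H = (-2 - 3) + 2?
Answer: 18185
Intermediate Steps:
H = -3 (H = -5 + 2 = -3)
b(t) = -24 (b(t) = 8*(-3) = -24)
b(28 - 1*76) - 1*(-18209) = -24 - 1*(-18209) = -24 + 18209 = 18185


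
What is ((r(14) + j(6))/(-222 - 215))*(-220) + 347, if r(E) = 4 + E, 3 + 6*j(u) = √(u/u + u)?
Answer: 155489/437 + 110*√7/1311 ≈ 356.03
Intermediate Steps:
j(u) = -½ + √(1 + u)/6 (j(u) = -½ + √(u/u + u)/6 = -½ + √(1 + u)/6)
((r(14) + j(6))/(-222 - 215))*(-220) + 347 = (((4 + 14) + (-½ + √(1 + 6)/6))/(-222 - 215))*(-220) + 347 = ((18 + (-½ + √7/6))/(-437))*(-220) + 347 = ((35/2 + √7/6)*(-1/437))*(-220) + 347 = (-35/874 - √7/2622)*(-220) + 347 = (3850/437 + 110*√7/1311) + 347 = 155489/437 + 110*√7/1311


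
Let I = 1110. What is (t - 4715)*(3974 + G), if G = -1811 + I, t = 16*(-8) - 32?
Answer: -15955875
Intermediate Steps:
t = -160 (t = -128 - 32 = -160)
G = -701 (G = -1811 + 1110 = -701)
(t - 4715)*(3974 + G) = (-160 - 4715)*(3974 - 701) = -4875*3273 = -15955875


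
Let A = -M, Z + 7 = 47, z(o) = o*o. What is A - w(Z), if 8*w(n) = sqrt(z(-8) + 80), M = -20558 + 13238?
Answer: 14637/2 ≈ 7318.5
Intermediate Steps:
z(o) = o**2
M = -7320
Z = 40 (Z = -7 + 47 = 40)
w(n) = 3/2 (w(n) = sqrt((-8)**2 + 80)/8 = sqrt(64 + 80)/8 = sqrt(144)/8 = (1/8)*12 = 3/2)
A = 7320 (A = -1*(-7320) = 7320)
A - w(Z) = 7320 - 1*3/2 = 7320 - 3/2 = 14637/2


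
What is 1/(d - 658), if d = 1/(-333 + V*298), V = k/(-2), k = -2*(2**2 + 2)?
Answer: -1455/957389 ≈ -0.0015198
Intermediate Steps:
k = -12 (k = -2*(4 + 2) = -2*6 = -12)
V = 6 (V = -12/(-2) = -12*(-1/2) = 6)
d = 1/1455 (d = 1/(-333 + 6*298) = 1/(-333 + 1788) = 1/1455 ≈ 0.00068729)
1/(d - 658) = 1/(1/1455 - 658) = 1/(-957389/1455) = -1455/957389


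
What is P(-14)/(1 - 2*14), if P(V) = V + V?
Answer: 28/27 ≈ 1.0370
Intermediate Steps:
P(V) = 2*V
P(-14)/(1 - 2*14) = (2*(-14))/(1 - 2*14) = -28/(1 - 28) = -28/(-27) = -28*(-1/27) = 28/27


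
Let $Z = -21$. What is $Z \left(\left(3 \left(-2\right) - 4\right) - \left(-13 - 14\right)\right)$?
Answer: $-357$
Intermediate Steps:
$Z \left(\left(3 \left(-2\right) - 4\right) - \left(-13 - 14\right)\right) = - 21 \left(\left(3 \left(-2\right) - 4\right) - \left(-13 - 14\right)\right) = - 21 \left(\left(-6 - 4\right) - \left(-13 - 14\right)\right) = - 21 \left(-10 - -27\right) = - 21 \left(-10 + 27\right) = \left(-21\right) 17 = -357$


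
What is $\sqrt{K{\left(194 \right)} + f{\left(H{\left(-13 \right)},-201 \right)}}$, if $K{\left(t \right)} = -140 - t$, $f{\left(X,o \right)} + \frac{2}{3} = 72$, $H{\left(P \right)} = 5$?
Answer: $\frac{2 i \sqrt{591}}{3} \approx 16.207 i$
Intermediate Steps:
$f{\left(X,o \right)} = \frac{214}{3}$ ($f{\left(X,o \right)} = - \frac{2}{3} + 72 = \frac{214}{3}$)
$\sqrt{K{\left(194 \right)} + f{\left(H{\left(-13 \right)},-201 \right)}} = \sqrt{\left(-140 - 194\right) + \frac{214}{3}} = \sqrt{-334 + \frac{214}{3}} = \sqrt{- \frac{788}{3}} = \frac{2 i \sqrt{591}}{3}$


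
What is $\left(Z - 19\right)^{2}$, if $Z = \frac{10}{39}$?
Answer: $\frac{534361}{1521} \approx 351.32$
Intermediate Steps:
$Z = \frac{10}{39}$ ($Z = 10 \cdot \frac{1}{39} = \frac{10}{39} \approx 0.25641$)
$\left(Z - 19\right)^{2} = \left(\frac{10}{39} - 19\right)^{2} = \left(- \frac{731}{39}\right)^{2} = \frac{534361}{1521}$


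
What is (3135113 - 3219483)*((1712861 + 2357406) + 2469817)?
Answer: -551786887080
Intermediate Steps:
(3135113 - 3219483)*((1712861 + 2357406) + 2469817) = -84370*(4070267 + 2469817) = -84370*6540084 = -551786887080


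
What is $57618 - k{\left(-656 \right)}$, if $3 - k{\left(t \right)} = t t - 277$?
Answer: $487674$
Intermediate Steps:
$k{\left(t \right)} = 280 - t^{2}$ ($k{\left(t \right)} = 3 - \left(t t - 277\right) = 3 - \left(t^{2} - 277\right) = 3 - \left(-277 + t^{2}\right) = 280 - t^{2}$)
$57618 - k{\left(-656 \right)} = 57618 - \left(280 - \left(-656\right)^{2}\right) = 57618 - \left(280 - 430336\right) = 57618 - -430056 = 57618 + 430056 = 487674$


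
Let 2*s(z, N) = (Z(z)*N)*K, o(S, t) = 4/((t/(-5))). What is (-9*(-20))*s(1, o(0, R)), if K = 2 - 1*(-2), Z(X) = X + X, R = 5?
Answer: -2880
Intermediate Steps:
Z(X) = 2*X
K = 4 (K = 2 + 2 = 4)
o(S, t) = -20/t (o(S, t) = 4/((t*(-⅕))) = 4/((-t/5)) = 4*(-5/t) = -20/t)
s(z, N) = 4*N*z (s(z, N) = (((2*z)*N)*4)/2 = ((2*N*z)*4)/2 = (8*N*z)/2 = 4*N*z)
(-9*(-20))*s(1, o(0, R)) = (-9*(-20))*(4*(-20/5)*1) = 180*(4*(-20*⅕)*1) = 180*(4*(-4)*1) = 180*(-16) = -2880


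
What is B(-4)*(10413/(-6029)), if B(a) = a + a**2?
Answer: -124956/6029 ≈ -20.726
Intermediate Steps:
B(-4)*(10413/(-6029)) = (-4*(1 - 4))*(10413/(-6029)) = (-4*(-3))*(10413*(-1/6029)) = 12*(-10413/6029) = -124956/6029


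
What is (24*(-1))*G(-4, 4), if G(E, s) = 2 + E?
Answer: 48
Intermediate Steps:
(24*(-1))*G(-4, 4) = (24*(-1))*(2 - 4) = -24*(-2) = 48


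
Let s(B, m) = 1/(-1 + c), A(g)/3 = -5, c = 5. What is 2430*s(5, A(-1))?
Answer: 1215/2 ≈ 607.50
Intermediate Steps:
A(g) = -15 (A(g) = 3*(-5) = -15)
s(B, m) = 1/4 (s(B, m) = 1/(-1 + 5) = 1/4)
2430*s(5, A(-1)) = 2430*(1/4) = 1215/2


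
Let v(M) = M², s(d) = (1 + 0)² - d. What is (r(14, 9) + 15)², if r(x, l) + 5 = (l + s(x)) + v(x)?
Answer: 40804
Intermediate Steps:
s(d) = 1 - d (s(d) = 1² - d = 1 - d)
r(x, l) = -4 + l + x² - x (r(x, l) = -5 + ((l + (1 - x)) + x²) = -5 + ((1 + l - x) + x²) = -5 + (1 + l + x² - x) = -4 + l + x² - x)
(r(14, 9) + 15)² = ((-4 + 9 + 14² - 1*14) + 15)² = ((-4 + 9 + 196 - 14) + 15)² = (187 + 15)² = 202² = 40804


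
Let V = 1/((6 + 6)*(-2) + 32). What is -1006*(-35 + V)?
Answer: 140337/4 ≈ 35084.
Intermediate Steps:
V = ⅛ (V = 1/(12*(-2) + 32) = 1/(-24 + 32) = 1/8 = ⅛ ≈ 0.12500)
-1006*(-35 + V) = -1006*(-35 + ⅛) = -1006*(-279/8) = 140337/4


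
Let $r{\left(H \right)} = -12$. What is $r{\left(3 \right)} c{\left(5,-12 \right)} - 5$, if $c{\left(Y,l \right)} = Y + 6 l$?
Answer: $799$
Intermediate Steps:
$r{\left(3 \right)} c{\left(5,-12 \right)} - 5 = - 12 \left(5 + 6 \left(-12\right)\right) - 5 = - 12 \left(5 - 72\right) - 5 = \left(-12\right) \left(-67\right) - 5 = 804 - 5 = 799$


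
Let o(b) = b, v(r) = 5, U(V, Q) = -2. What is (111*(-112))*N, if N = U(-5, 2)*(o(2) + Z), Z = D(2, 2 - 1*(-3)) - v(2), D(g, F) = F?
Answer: 49728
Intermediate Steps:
Z = 0 (Z = (2 - 1*(-3)) - 1*5 = (2 + 3) - 5 = 5 - 5 = 0)
N = -4 (N = -2*(2 + 0) = -2*2 = -4)
(111*(-112))*N = (111*(-112))*(-4) = -12432*(-4) = 49728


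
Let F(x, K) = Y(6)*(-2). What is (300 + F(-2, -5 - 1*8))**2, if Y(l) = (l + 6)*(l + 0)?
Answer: 24336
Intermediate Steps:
Y(l) = l*(6 + l) (Y(l) = (6 + l)*l = l*(6 + l))
F(x, K) = -144 (F(x, K) = (6*(6 + 6))*(-2) = (6*12)*(-2) = 72*(-2) = -144)
(300 + F(-2, -5 - 1*8))**2 = (300 - 144)**2 = 156**2 = 24336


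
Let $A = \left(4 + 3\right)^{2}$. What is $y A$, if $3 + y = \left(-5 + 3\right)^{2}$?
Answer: $49$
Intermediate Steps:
$y = 1$ ($y = -3 + \left(-5 + 3\right)^{2} = -3 + \left(-2\right)^{2} = -3 + 4 = 1$)
$A = 49$ ($A = 7^{2} = 49$)
$y A = 1 \cdot 49 = 49$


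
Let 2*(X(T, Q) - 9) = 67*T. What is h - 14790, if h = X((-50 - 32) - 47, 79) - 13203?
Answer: -64611/2 ≈ -32306.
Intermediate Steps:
X(T, Q) = 9 + 67*T/2 (X(T, Q) = 9 + (67*T)/2 = 9 + 67*T/2)
h = -35031/2 (h = (9 + 67*((-50 - 32) - 47)/2) - 13203 = (9 + 67*(-82 - 47)/2) - 13203 = (9 + (67/2)*(-129)) - 13203 = (9 - 8643/2) - 13203 = -8625/2 - 13203 = -35031/2 ≈ -17516.)
h - 14790 = -35031/2 - 14790 = -64611/2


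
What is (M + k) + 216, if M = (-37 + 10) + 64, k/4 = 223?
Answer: 1145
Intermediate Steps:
k = 892 (k = 4*223 = 892)
M = 37 (M = -27 + 64 = 37)
(M + k) + 216 = (37 + 892) + 216 = 929 + 216 = 1145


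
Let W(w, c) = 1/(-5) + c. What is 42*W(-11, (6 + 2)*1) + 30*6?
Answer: 2538/5 ≈ 507.60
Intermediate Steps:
W(w, c) = -⅕ + c
42*W(-11, (6 + 2)*1) + 30*6 = 42*(-⅕ + (6 + 2)*1) + 30*6 = 42*(-⅕ + 8*1) + 180 = 42*(-⅕ + 8) + 180 = 42*(39/5) + 180 = 1638/5 + 180 = 2538/5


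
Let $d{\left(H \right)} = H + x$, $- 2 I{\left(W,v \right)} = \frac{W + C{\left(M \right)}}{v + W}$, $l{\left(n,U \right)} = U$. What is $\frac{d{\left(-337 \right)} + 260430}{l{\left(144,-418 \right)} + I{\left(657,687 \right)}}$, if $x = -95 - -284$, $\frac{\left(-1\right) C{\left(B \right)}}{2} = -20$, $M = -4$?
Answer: $- \frac{699638016}{1124281} \approx -622.3$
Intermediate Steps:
$C{\left(B \right)} = 40$ ($C{\left(B \right)} = \left(-2\right) \left(-20\right) = 40$)
$I{\left(W,v \right)} = - \frac{40 + W}{2 \left(W + v\right)}$ ($I{\left(W,v \right)} = - \frac{\left(W + 40\right) \frac{1}{v + W}}{2} = - \frac{\left(40 + W\right) \frac{1}{W + v}}{2} = - \frac{\frac{1}{W + v} \left(40 + W\right)}{2} = - \frac{40 + W}{2 \left(W + v\right)}$)
$x = 189$ ($x = -95 + 284 = 189$)
$d{\left(H \right)} = 189 + H$ ($d{\left(H \right)} = H + 189 = 189 + H$)
$\frac{d{\left(-337 \right)} + 260430}{l{\left(144,-418 \right)} + I{\left(657,687 \right)}} = \frac{\left(189 - 337\right) + 260430}{-418 + \frac{-20 - \frac{657}{2}}{657 + 687}} = \frac{-148 + 260430}{-418 + \frac{-20 - \frac{657}{2}}{1344}} = \frac{260282}{-418 + \frac{1}{1344} \left(- \frac{697}{2}\right)} = \frac{260282}{-418 - \frac{697}{2688}} = \frac{260282}{- \frac{1124281}{2688}} = 260282 \left(- \frac{2688}{1124281}\right) = - \frac{699638016}{1124281}$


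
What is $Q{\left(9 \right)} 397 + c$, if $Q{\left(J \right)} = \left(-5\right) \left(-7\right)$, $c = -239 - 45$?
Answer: $13611$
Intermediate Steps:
$c = -284$ ($c = -239 - 45 = -284$)
$Q{\left(J \right)} = 35$
$Q{\left(9 \right)} 397 + c = 35 \cdot 397 - 284 = 13895 - 284 = 13611$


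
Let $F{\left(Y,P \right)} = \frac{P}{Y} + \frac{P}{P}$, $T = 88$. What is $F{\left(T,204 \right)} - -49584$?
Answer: $\frac{1090921}{22} \approx 49587.0$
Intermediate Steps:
$F{\left(Y,P \right)} = 1 + \frac{P}{Y}$ ($F{\left(Y,P \right)} = \frac{P}{Y} + 1 = 1 + \frac{P}{Y}$)
$F{\left(T,204 \right)} - -49584 = \frac{204 + 88}{88} - -49584 = \frac{1}{88} \cdot 292 + 49584 = \frac{73}{22} + 49584 = \frac{1090921}{22}$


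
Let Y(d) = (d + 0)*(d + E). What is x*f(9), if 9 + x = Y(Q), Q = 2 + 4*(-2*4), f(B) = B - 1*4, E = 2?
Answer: 4155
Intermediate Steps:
f(B) = -4 + B (f(B) = B - 4 = -4 + B)
Q = -30 (Q = 2 + 4*(-8) = 2 - 32 = -30)
Y(d) = d*(2 + d) (Y(d) = (d + 0)*(d + 2) = d*(2 + d))
x = 831 (x = -9 - 30*(2 - 30) = -9 - 30*(-28) = -9 + 840 = 831)
x*f(9) = 831*(-4 + 9) = 831*5 = 4155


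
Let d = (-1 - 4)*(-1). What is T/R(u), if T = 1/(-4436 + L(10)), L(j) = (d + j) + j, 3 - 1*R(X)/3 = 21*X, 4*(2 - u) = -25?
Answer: 4/9011673 ≈ 4.4387e-7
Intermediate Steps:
u = 33/4 (u = 2 - ¼*(-25) = 2 + 25/4 = 33/4 ≈ 8.2500)
R(X) = 9 - 63*X
d = 5 (d = -5*(-1) = 5)
L(j) = 5 + 2*j (L(j) = (5 + j) + j = 5 + 2*j)
T = -1/4411 (T = 1/(-4436 + (5 + 2*10)) = 1/(-4436 + (5 + 20)) = 1/(-4436 + 25) = 1/(-4411) = -1/4411 ≈ -0.00022671)
T/R(u) = -1/(4411*(9 - 63*33/4)) = -1/(4411*(9 - 2079/4)) = -1/(4411*(-2043/4)) = -1/4411*(-4/2043) = 4/9011673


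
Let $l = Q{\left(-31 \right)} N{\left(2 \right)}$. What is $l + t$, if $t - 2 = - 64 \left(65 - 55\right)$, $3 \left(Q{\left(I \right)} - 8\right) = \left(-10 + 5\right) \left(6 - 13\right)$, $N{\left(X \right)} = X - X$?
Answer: $-638$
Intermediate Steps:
$N{\left(X \right)} = 0$
$Q{\left(I \right)} = \frac{59}{3}$ ($Q{\left(I \right)} = 8 + \frac{\left(-10 + 5\right) \left(6 - 13\right)}{3} = 8 + \frac{\left(-5\right) \left(-7\right)}{3} = 8 + \frac{1}{3} \cdot 35 = 8 + \frac{35}{3} = \frac{59}{3}$)
$t = -638$ ($t = 2 - 64 \left(65 - 55\right) = 2 - 640 = -638$)
$l = 0$ ($l = \frac{59}{3} \cdot 0 = 0$)
$l + t = 0 - 638 = -638$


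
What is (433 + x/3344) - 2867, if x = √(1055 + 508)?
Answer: -2434 + √1563/3344 ≈ -2434.0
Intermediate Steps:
x = √1563 ≈ 39.535
(433 + x/3344) - 2867 = (433 + √1563/3344) - 2867 = -2434 + √1563/3344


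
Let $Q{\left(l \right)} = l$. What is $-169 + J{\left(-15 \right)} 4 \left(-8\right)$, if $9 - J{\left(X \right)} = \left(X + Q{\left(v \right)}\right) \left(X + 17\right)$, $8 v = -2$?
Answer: $-1433$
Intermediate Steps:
$v = - \frac{1}{4}$ ($v = \frac{1}{8} \left(-2\right) = - \frac{1}{4} \approx -0.25$)
$J{\left(X \right)} = 9 - \left(17 + X\right) \left(- \frac{1}{4} + X\right)$ ($J{\left(X \right)} = 9 - \left(X - \frac{1}{4}\right) \left(X + 17\right) = 9 - \left(- \frac{1}{4} + X\right) \left(17 + X\right) = 9 - \left(17 + X\right) \left(- \frac{1}{4} + X\right)$)
$-169 + J{\left(-15 \right)} 4 \left(-8\right) = -169 + \left(\frac{53}{4} - \left(-15\right)^{2} - - \frac{1005}{4}\right) 4 \left(-8\right) = -169 + \left(\frac{53}{4} - 225 + \frac{1005}{4}\right) \left(-32\right) = -169 + \frac{79}{2} \left(-32\right) = -169 - 1264 = -1433$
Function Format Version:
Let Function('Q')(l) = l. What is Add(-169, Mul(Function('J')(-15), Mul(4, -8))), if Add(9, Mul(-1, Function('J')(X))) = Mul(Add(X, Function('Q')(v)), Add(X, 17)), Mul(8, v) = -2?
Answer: -1433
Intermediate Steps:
v = Rational(-1, 4) (v = Mul(Rational(1, 8), -2) = Rational(-1, 4) ≈ -0.25000)
Function('J')(X) = Add(9, Mul(-1, Add(17, X), Add(Rational(-1, 4), X))) (Function('J')(X) = Add(9, Mul(-1, Mul(Add(X, Rational(-1, 4)), Add(X, 17)))) = Add(9, Mul(-1, Mul(Add(Rational(-1, 4), X), Add(17, X)))) = Add(9, Mul(-1, Mul(Add(17, X), Add(Rational(-1, 4), X)))) = Add(9, Mul(-1, Add(17, X), Add(Rational(-1, 4), X))))
Add(-169, Mul(Function('J')(-15), Mul(4, -8))) = Add(-169, Mul(Add(Rational(53, 4), Mul(-1, Pow(-15, 2)), Mul(Rational(-67, 4), -15)), Mul(4, -8))) = Add(-169, Mul(Add(Rational(53, 4), Mul(-1, 225), Rational(1005, 4)), -32)) = Add(-169, Mul(Add(Rational(53, 4), -225, Rational(1005, 4)), -32)) = Add(-169, Mul(Rational(79, 2), -32)) = Add(-169, -1264) = -1433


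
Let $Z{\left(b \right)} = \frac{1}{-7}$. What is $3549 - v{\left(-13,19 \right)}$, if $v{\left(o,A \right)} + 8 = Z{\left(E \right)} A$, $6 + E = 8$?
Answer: $\frac{24918}{7} \approx 3559.7$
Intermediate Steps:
$E = 2$ ($E = -6 + 8 = 2$)
$Z{\left(b \right)} = - \frac{1}{7}$
$v{\left(o,A \right)} = -8 - \frac{A}{7}$
$3549 - v{\left(-13,19 \right)} = 3549 - \left(-8 - \frac{19}{7}\right) = 3549 - - \frac{75}{7} = 3549 + \frac{75}{7} = \frac{24918}{7}$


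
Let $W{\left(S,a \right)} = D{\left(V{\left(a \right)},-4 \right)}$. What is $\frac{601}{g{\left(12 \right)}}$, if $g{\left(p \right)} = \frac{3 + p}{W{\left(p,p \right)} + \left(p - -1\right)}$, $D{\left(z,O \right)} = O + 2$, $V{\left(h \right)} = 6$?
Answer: $\frac{6611}{15} \approx 440.73$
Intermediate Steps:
$D{\left(z,O \right)} = 2 + O$
$W{\left(S,a \right)} = -2$ ($W{\left(S,a \right)} = 2 - 4 = -2$)
$g{\left(p \right)} = \frac{3 + p}{-1 + p}$ ($g{\left(p \right)} = \frac{3 + p}{-2 + \left(p - -1\right)} = \frac{3 + p}{-2 + \left(p + 1\right)} = \frac{3 + p}{-2 + \left(1 + p\right)} = \frac{3 + p}{-1 + p}$)
$\frac{601}{g{\left(12 \right)}} = \frac{601}{\frac{1}{-1 + 12} \left(3 + 12\right)} = \frac{601}{\frac{1}{11} \cdot 15} = \frac{601}{\frac{15}{11}} = 601 \cdot \frac{11}{15} = \frac{6611}{15}$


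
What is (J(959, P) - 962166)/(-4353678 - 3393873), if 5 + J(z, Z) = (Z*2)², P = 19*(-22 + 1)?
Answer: 46481/1106793 ≈ 0.041996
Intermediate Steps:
P = -399 (P = 19*(-21) = -399)
J(z, Z) = -5 + 4*Z² (J(z, Z) = -5 + (Z*2)² = -5 + (2*Z)² = -5 + 4*Z²)
(J(959, P) - 962166)/(-4353678 - 3393873) = ((-5 + 4*(-399)²) - 962166)/(-4353678 - 3393873) = ((-5 + 4*159201) - 962166)/(-7747551) = ((-5 + 636804) - 962166)*(-1/7747551) = (636799 - 962166)*(-1/7747551) = -325367*(-1/7747551) = 46481/1106793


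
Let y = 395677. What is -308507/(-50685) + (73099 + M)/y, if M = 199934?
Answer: 135907801844/20054888745 ≈ 6.7768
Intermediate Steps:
-308507/(-50685) + (73099 + M)/y = -308507/(-50685) + (73099 + 199934)/395677 = -308507*(-1/50685) + 273033*(1/395677) = 308507/50685 + 273033/395677 = 135907801844/20054888745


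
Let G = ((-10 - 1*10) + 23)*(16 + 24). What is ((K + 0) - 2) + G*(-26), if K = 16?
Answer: -3106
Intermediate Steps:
G = 120 (G = ((-10 - 10) + 23)*40 = (-20 + 23)*40 = 3*40 = 120)
((K + 0) - 2) + G*(-26) = ((16 + 0) - 2) + 120*(-26) = (16 - 2) - 3120 = 14 - 3120 = -3106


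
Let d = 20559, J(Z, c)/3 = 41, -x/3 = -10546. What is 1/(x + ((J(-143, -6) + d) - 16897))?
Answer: 1/35423 ≈ 2.8230e-5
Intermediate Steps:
x = 31638 (x = -3*(-10546) = 31638)
J(Z, c) = 123 (J(Z, c) = 3*41 = 123)
1/(x + ((J(-143, -6) + d) - 16897)) = 1/(31638 + ((123 + 20559) - 16897)) = 1/(31638 + (20682 - 16897)) = 1/(31638 + 3785) = 1/35423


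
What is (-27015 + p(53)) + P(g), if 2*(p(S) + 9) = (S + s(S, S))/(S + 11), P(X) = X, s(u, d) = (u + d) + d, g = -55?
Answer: -866475/32 ≈ -27077.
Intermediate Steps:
s(u, d) = u + 2*d (s(u, d) = (d + u) + d = u + 2*d)
p(S) = -9 + 2*S/(11 + S) (p(S) = -9 + ((S + (S + 2*S))/(S + 11))/2 = -9 + ((S + 3*S)/(11 + S))/2 = -9 + ((4*S)/(11 + S))/2 = -9 + (4*S/(11 + S))/2 = -9 + 2*S/(11 + S))
(-27015 + p(53)) + P(g) = (-27015 + (-99 - 7*53)/(11 + 53)) - 55 = (-27015 + (-99 - 371)/64) - 55 = (-27015 + (1/64)*(-470)) - 55 = (-27015 - 235/32) - 55 = -864715/32 - 55 = -866475/32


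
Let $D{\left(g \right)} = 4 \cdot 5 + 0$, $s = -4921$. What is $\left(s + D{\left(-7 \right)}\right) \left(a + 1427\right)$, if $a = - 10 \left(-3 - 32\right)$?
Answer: $-8709077$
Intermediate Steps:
$D{\left(g \right)} = 20$ ($D{\left(g \right)} = 20 + 0 = 20$)
$a = 350$ ($a = \left(-10\right) \left(-35\right) = 350$)
$\left(s + D{\left(-7 \right)}\right) \left(a + 1427\right) = \left(-4921 + 20\right) \left(350 + 1427\right) = \left(-4901\right) 1777 = -8709077$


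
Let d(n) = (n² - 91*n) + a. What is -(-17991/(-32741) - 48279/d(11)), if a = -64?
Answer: -1597686243/30907504 ≈ -51.693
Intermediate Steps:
d(n) = -64 + n² - 91*n (d(n) = (n² - 91*n) - 64 = -64 + n² - 91*n)
-(-17991/(-32741) - 48279/d(11)) = -(-17991/(-32741) - 48279/(-64 + 11² - 91*11)) = -(-17991*(-1/32741) - 48279/(-64 + 121 - 1001)) = -(17991/32741 - 48279/(-944)) = -(17991/32741 - 48279*(-1/944)) = -(17991/32741 + 48279/944) = -1*1597686243/30907504 = -1597686243/30907504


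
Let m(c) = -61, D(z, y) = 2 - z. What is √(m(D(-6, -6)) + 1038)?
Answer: √977 ≈ 31.257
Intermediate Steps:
√(m(D(-6, -6)) + 1038) = √(-61 + 1038) = √977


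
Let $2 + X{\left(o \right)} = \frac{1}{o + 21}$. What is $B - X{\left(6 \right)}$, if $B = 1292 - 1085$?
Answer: $\frac{5642}{27} \approx 208.96$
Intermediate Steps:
$B = 207$
$X{\left(o \right)} = -2 + \frac{1}{21 + o}$ ($X{\left(o \right)} = -2 + \frac{1}{o + 21} = -2 + \frac{1}{21 + o}$)
$B - X{\left(6 \right)} = 207 - \frac{-41 - 12}{21 + 6} = 207 - \frac{-41 - 12}{27} = 207 - \frac{1}{27} \left(-53\right) = 207 - - \frac{53}{27} = 207 + \frac{53}{27} = \frac{5642}{27}$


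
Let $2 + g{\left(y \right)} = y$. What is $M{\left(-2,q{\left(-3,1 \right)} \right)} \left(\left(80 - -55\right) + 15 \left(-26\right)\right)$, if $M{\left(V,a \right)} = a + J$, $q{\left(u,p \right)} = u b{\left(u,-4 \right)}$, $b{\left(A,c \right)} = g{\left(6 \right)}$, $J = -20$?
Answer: $8160$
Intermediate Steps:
$g{\left(y \right)} = -2 + y$
$b{\left(A,c \right)} = 4$ ($b{\left(A,c \right)} = -2 + 6 = 4$)
$q{\left(u,p \right)} = 4 u$ ($q{\left(u,p \right)} = u 4 = 4 u$)
$M{\left(V,a \right)} = -20 + a$ ($M{\left(V,a \right)} = a - 20 = -20 + a$)
$M{\left(-2,q{\left(-3,1 \right)} \right)} \left(\left(80 - -55\right) + 15 \left(-26\right)\right) = \left(-20 + 4 \left(-3\right)\right) \left(\left(80 - -55\right) + 15 \left(-26\right)\right) = \left(-20 - 12\right) \left(\left(80 + 55\right) - 390\right) = - 32 \left(135 - 390\right) = \left(-32\right) \left(-255\right) = 8160$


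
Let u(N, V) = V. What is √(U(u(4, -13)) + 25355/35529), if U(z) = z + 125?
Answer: √142279539987/35529 ≈ 10.617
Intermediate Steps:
U(z) = 125 + z
√(U(u(4, -13)) + 25355/35529) = √((125 - 13) + 25355/35529) = √(112 + 25355*(1/35529)) = √(112 + 25355/35529) = √(4004603/35529) = √142279539987/35529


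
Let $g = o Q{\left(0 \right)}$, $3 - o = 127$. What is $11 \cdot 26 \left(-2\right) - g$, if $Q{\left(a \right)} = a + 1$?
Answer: $-448$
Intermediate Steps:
$Q{\left(a \right)} = 1 + a$
$o = -124$ ($o = 3 - 127 = -124$)
$g = -124$ ($g = - 124 \left(1 + 0\right) = \left(-124\right) 1 = -124$)
$11 \cdot 26 \left(-2\right) - g = 11 \cdot 26 \left(-2\right) - -124 = 286 \left(-2\right) + 124 = -572 + 124 = -448$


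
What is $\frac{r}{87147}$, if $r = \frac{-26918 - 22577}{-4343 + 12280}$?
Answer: $- \frac{49495}{691685739} \approx -7.1557 \cdot 10^{-5}$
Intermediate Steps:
$r = - \frac{49495}{7937} \approx -6.236$
$\frac{r}{87147} = - \frac{49495}{7937 \cdot 87147} = \left(- \frac{49495}{7937}\right) \frac{1}{87147} = - \frac{49495}{691685739}$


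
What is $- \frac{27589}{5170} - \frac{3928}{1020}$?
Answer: $- \frac{51541}{5610} \approx -9.1873$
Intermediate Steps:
$- \frac{27589}{5170} - \frac{3928}{1020} = \left(-27589\right) \frac{1}{5170} - \frac{982}{255} = - \frac{587}{110} - \frac{982}{255} = - \frac{51541}{5610}$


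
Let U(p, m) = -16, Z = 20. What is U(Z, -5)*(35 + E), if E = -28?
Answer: -112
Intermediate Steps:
U(Z, -5)*(35 + E) = -16*(35 - 28) = -16*7 = -112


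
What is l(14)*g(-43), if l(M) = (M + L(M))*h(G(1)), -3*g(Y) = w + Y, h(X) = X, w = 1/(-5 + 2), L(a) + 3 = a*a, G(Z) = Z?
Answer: 2990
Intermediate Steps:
L(a) = -3 + a² (L(a) = -3 + a*a = -3 + a²)
w = -⅓ (w = 1/(-3) = -⅓ ≈ -0.33333)
g(Y) = ⅑ - Y/3 (g(Y) = -(-⅓ + Y)/3 = ⅑ - Y/3)
l(M) = -3 + M + M² (l(M) = (M + (-3 + M²))*1 = (-3 + M + M²)*1 = -3 + M + M²)
l(14)*g(-43) = (-3 + 14 + 14²)*(⅑ - ⅓*(-43)) = (-3 + 14 + 196)*(⅑ + 43/3) = 207*(130/9) = 2990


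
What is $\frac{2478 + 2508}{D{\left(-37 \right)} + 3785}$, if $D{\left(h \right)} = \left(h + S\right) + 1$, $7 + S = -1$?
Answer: $\frac{1662}{1247} \approx 1.3328$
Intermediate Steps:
$S = -8$ ($S = -7 - 1 = -8$)
$D{\left(h \right)} = -7 + h$ ($D{\left(h \right)} = \left(h - 8\right) + 1 = \left(-8 + h\right) + 1 = -7 + h$)
$\frac{2478 + 2508}{D{\left(-37 \right)} + 3785} = \frac{2478 + 2508}{\left(-7 - 37\right) + 3785} = \frac{4986}{-44 + 3785} = \frac{4986}{3741} = 4986 \cdot \frac{1}{3741} = \frac{1662}{1247}$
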